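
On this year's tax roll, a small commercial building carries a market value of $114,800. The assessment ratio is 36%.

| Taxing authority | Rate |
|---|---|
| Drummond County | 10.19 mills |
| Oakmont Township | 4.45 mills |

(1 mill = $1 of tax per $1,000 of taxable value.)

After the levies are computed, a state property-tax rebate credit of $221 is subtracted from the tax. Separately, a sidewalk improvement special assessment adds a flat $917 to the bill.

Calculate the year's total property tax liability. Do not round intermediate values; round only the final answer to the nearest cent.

Assessed value = $114,800 × 0.36 = $41,328
Drummond County: $41,328 × 0.01019 = $421.13232
Oakmont Township: $41,328 × 0.00445 = $183.9096
Levies subtotal = $605.04192
After credit = $605.04192 − $221 = $384.04192
Total = $384.04192 + $917 = $1,301.04192

$1,301.04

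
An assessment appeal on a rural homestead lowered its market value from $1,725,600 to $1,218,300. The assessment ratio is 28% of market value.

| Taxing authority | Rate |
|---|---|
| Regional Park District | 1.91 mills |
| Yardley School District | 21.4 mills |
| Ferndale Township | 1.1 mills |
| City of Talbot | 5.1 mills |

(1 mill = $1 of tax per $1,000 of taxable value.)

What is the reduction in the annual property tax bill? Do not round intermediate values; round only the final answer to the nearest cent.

Old assessed value = $1,725,600 × 0.28 = $483,168
New assessed value = $1,218,300 × 0.28 = $341,124
Combined rate = 0.00191 + 0.0214 + 0.0011 + 0.0051 = 0.02951
Old tax = $483,168 × 0.02951 = $14,258.28768
New tax = $341,124 × 0.02951 = $10,066.56924
Reduction = $14,258.28768 − $10,066.56924 = $4,191.71844

$4,191.72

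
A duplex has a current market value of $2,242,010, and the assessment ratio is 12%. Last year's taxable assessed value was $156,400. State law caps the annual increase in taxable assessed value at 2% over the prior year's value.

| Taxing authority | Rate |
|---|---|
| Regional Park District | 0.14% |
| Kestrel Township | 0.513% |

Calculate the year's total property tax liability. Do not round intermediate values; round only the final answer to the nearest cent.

$1,041.72

Uncapped assessed value = $2,242,010 × 0.12 = $269,041.2
Cap limit = $156,400 × 1.02 = $159,528
Taxable assessed value = min($269,041.2, $159,528) = $159,528 (cap binds)
Regional Park District: $159,528 × 0.0014 = $223.3392
Kestrel Township: $159,528 × 0.00513 = $818.37864
Total = $1,041.71784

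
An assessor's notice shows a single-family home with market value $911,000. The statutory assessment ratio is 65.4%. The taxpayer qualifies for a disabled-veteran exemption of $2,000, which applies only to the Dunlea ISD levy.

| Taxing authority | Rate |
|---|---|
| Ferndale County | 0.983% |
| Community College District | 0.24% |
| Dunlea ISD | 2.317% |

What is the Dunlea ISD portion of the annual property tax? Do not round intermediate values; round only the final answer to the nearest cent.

$13,758.21

Assessed value = $911,000 × 0.654 = $595,794
Dunlea ISD taxable value = $595,794 − $2,000 = $593,794
Dunlea ISD levy = $593,794 × 0.02317 = $13,758.20698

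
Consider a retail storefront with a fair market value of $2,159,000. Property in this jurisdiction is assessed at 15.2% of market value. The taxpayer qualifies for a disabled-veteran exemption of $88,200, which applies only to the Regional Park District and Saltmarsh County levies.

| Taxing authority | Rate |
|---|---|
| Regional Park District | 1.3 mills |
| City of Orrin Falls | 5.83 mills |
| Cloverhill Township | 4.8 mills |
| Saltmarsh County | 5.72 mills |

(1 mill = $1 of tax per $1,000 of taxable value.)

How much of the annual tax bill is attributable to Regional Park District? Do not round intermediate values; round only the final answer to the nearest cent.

$311.96

Assessed value = $2,159,000 × 0.152 = $328,168
Regional Park District taxable value = $328,168 − $88,200 = $239,968
Regional Park District levy = $239,968 × 0.0013 = $311.9584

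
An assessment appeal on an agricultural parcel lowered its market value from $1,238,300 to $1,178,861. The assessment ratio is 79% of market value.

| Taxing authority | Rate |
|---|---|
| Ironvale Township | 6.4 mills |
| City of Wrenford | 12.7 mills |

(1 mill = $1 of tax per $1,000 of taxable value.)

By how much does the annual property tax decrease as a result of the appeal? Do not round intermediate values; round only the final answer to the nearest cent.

Old assessed value = $1,238,300 × 0.79 = $978,257
New assessed value = $1,178,861 × 0.79 = $931,300.19
Combined rate = 0.0064 + 0.0127 = 0.0191
Old tax = $978,257 × 0.0191 = $18,684.7087
New tax = $931,300.19 × 0.0191 = $17,787.833629
Reduction = $18,684.7087 − $17,787.833629 = $896.875071

$896.88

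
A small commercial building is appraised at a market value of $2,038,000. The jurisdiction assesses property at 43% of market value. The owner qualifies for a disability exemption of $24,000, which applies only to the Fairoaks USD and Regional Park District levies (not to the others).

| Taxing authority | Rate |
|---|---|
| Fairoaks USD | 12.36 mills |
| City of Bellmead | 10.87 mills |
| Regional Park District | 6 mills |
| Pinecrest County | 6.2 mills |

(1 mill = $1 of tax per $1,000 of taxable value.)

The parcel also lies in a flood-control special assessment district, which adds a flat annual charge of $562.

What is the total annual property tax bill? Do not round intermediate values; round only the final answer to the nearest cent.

Assessed value = $2,038,000 × 0.43 = $876,340
Fairoaks USD: ($876,340 − $24,000) × 0.01236 = $852,340 × 0.01236 = $10,534.9224
City of Bellmead: $876,340 × 0.01087 = $9,525.8158
Regional Park District: ($876,340 − $24,000) × 0.006 = $852,340 × 0.006 = $5,114.04
Pinecrest County: $876,340 × 0.0062 = $5,433.308
Levies subtotal = $30,608.0862
Total = $30,608.0862 + $562 = $31,170.0862

$31,170.09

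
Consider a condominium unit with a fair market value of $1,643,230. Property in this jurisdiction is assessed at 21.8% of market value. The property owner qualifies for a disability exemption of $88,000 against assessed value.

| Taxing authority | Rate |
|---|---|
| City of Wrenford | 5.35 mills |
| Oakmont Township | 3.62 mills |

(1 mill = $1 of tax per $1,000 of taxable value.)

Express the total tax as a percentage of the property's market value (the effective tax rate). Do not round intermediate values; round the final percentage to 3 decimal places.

Assessed value = $1,643,230 × 0.218 = $358,224.14
Taxable value = $358,224.14 − $88,000 = $270,224.14
City of Wrenford: $270,224.14 × 0.00535 = $1,445.699149
Oakmont Township: $270,224.14 × 0.00362 = $978.2113868
Total tax = $2,423.9105358
Effective rate = $2,423.9105358 ÷ $1,643,230 = 0.148% of market value

0.148%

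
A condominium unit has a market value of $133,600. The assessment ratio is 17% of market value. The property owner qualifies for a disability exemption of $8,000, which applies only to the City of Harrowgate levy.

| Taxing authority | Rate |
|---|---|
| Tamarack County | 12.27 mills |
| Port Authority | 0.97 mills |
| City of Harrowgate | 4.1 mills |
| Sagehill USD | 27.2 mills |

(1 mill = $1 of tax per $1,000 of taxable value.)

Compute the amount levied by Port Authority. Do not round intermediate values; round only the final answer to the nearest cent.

Assessed value = $133,600 × 0.17 = $22,712
Port Authority taxable value = $22,712 (exemption does not apply)
Port Authority levy = $22,712 × 0.00097 = $22.03064

$22.03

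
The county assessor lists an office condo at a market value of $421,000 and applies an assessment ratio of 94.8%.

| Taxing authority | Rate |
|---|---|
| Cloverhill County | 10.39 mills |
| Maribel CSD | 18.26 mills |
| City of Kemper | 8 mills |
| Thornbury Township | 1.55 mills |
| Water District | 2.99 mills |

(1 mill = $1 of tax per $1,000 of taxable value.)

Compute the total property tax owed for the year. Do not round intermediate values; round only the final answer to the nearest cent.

Assessed value = $421,000 × 0.948 = $399,108
Cloverhill County: $399,108 × 0.01039 = $4,146.73212
Maribel CSD: $399,108 × 0.01826 = $7,287.71208
City of Kemper: $399,108 × 0.008 = $3,192.864
Thornbury Township: $399,108 × 0.00155 = $618.6174
Water District: $399,108 × 0.00299 = $1,193.33292
Total = $4,146.73212 + $7,287.71208 + $3,192.864 + $618.6174 + $1,193.33292 = $16,439.25852

$16,439.26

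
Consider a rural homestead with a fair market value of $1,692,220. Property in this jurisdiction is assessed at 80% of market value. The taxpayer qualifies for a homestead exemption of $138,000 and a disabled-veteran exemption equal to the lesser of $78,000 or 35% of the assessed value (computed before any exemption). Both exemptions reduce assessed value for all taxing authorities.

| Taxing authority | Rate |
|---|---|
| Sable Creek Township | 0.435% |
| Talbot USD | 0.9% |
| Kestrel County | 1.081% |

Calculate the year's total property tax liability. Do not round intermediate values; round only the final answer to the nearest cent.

Assessed value = $1,692,220 × 0.8 = $1,353,776
Disabled-veteran exemption = min($78,000, 35% × $1,353,776) = min($78,000, $473,821.6) = $78,000 (dollar cap binds)
Taxable value = $1,353,776 − $138,000 − $78,000 = $1,137,776
Sable Creek Township: $1,137,776 × 0.00435 = $4,949.3256
Talbot USD: $1,137,776 × 0.009 = $10,239.984
Kestrel County: $1,137,776 × 0.01081 = $12,299.35856
Total = $27,488.66816

$27,488.67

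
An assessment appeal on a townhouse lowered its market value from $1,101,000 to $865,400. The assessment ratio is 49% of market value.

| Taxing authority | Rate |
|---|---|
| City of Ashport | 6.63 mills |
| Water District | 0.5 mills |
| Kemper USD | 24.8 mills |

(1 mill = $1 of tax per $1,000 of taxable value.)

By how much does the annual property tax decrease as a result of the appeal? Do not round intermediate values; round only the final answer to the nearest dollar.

$3,686

Old assessed value = $1,101,000 × 0.49 = $539,490
New assessed value = $865,400 × 0.49 = $424,046
Combined rate = 0.00663 + 0.0005 + 0.0248 = 0.03193
Old tax = $539,490 × 0.03193 = $17,225.9157
New tax = $424,046 × 0.03193 = $13,539.78878
Reduction = $17,225.9157 − $13,539.78878 = $3,686.12692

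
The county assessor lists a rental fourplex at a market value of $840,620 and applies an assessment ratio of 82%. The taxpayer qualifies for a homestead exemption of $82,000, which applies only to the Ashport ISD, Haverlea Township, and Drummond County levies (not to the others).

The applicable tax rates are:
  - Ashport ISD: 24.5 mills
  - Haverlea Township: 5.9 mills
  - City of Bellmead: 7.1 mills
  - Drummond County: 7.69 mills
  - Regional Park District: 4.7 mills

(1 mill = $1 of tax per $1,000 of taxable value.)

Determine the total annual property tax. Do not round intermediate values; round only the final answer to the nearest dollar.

Assessed value = $840,620 × 0.82 = $689,308.4
Ashport ISD: ($689,308.4 − $82,000) × 0.0245 = $607,308.4 × 0.0245 = $14,879.0558
Haverlea Township: ($689,308.4 − $82,000) × 0.0059 = $607,308.4 × 0.0059 = $3,583.11956
City of Bellmead: $689,308.4 × 0.0071 = $4,894.08964
Drummond County: ($689,308.4 − $82,000) × 0.00769 = $607,308.4 × 0.00769 = $4,670.201596
Regional Park District: $689,308.4 × 0.0047 = $3,239.74948
Total = $31,266.216076

$31,266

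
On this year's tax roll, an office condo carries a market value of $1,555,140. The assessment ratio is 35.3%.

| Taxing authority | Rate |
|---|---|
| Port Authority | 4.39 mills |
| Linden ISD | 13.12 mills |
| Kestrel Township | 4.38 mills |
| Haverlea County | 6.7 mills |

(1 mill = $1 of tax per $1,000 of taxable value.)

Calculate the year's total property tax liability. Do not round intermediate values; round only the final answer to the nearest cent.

Assessed value = $1,555,140 × 0.353 = $548,964.42
Port Authority: $548,964.42 × 0.00439 = $2,409.9538038
Linden ISD: $548,964.42 × 0.01312 = $7,202.4131904
Kestrel Township: $548,964.42 × 0.00438 = $2,404.4641596
Haverlea County: $548,964.42 × 0.0067 = $3,678.061614
Total = $2,409.9538038 + $7,202.4131904 + $2,404.4641596 + $3,678.061614 = $15,694.8927678

$15,694.89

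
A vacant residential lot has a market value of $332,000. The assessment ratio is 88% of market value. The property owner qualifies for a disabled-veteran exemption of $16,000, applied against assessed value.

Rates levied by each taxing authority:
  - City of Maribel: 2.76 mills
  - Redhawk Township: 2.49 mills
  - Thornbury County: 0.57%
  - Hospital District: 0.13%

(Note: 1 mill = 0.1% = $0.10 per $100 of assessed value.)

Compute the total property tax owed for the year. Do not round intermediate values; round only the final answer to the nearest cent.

Assessed value = $332,000 × 0.88 = $292,160
Taxable value = $292,160 − $16,000 = $276,160
City of Maribel: $276,160 × 0.00276 = $762.2016
Redhawk Township: $276,160 × 0.00249 = $687.6384
Thornbury County: $276,160 × 0.0057 = $1,574.112
Hospital District: $276,160 × 0.0013 = $359.008
Total = $3,382.96

$3,382.96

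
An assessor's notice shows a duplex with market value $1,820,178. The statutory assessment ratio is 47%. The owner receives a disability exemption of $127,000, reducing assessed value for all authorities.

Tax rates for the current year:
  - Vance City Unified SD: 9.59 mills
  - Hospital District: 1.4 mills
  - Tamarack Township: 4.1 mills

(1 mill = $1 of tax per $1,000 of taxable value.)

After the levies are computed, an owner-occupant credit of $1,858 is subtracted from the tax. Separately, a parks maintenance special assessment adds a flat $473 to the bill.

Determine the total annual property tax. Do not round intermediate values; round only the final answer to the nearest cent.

$9,607.82

Assessed value = $1,820,178 × 0.47 = $855,483.66
Taxable value = $855,483.66 − $127,000 = $728,483.66
Vance City Unified SD: $728,483.66 × 0.00959 = $6,986.1582994
Hospital District: $728,483.66 × 0.0014 = $1,019.877124
Tamarack Township: $728,483.66 × 0.0041 = $2,986.783006
Levies subtotal = $10,992.8184294
After credit = $10,992.8184294 − $1,858 = $9,134.8184294
Total = $9,134.8184294 + $473 = $9,607.8184294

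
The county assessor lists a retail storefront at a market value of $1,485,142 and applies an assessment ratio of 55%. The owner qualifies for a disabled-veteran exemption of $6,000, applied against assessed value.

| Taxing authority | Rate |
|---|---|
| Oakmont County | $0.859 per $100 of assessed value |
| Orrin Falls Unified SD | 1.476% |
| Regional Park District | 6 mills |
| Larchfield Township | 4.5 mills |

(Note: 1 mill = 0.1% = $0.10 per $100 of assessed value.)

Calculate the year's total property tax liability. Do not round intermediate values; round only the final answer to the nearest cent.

$27,446.53

Assessed value = $1,485,142 × 0.55 = $816,828.1
Taxable value = $816,828.1 − $6,000 = $810,828.1
Oakmont County: $810,828.1 × 0.00859 = $6,965.013379
Orrin Falls Unified SD: $810,828.1 × 0.01476 = $11,967.822756
Regional Park District: $810,828.1 × 0.006 = $4,864.9686
Larchfield Township: $810,828.1 × 0.0045 = $3,648.72645
Total = $27,446.531185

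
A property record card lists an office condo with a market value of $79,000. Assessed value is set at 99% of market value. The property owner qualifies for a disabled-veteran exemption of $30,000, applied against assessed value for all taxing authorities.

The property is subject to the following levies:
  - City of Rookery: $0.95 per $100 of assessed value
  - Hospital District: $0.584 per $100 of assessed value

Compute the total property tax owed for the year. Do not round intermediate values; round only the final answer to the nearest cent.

Assessed value = $79,000 × 0.99 = $78,210
Taxable value = $78,210 − $30,000 = $48,210
City of Rookery: $48,210 × 0.0095 = $457.995
Hospital District: $48,210 × 0.00584 = $281.5464
Total = $457.995 + $281.5464 = $739.5414

$739.54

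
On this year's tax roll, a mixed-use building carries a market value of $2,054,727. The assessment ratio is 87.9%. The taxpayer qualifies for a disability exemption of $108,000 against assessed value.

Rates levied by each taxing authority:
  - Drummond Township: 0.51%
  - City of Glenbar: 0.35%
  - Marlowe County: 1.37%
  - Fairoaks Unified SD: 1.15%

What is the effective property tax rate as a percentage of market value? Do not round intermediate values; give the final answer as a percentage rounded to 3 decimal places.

Assessed value = $2,054,727 × 0.879 = $1,806,105.033
Taxable value = $1,806,105.033 − $108,000 = $1,698,105.033
Drummond Township: $1,698,105.033 × 0.0051 = $8,660.3356683
City of Glenbar: $1,698,105.033 × 0.0035 = $5,943.3676155
Marlowe County: $1,698,105.033 × 0.0137 = $23,264.0389521
Fairoaks Unified SD: $1,698,105.033 × 0.0115 = $19,528.2078795
Total tax = $57,395.9501154
Effective rate = $57,395.9501154 ÷ $2,054,727 = 2.793% of market value

2.793%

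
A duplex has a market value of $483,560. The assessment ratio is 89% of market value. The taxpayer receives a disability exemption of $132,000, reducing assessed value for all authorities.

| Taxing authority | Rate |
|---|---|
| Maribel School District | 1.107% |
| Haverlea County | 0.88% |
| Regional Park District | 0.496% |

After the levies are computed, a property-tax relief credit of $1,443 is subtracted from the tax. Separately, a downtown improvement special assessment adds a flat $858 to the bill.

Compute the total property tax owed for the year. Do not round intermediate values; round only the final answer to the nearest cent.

Assessed value = $483,560 × 0.89 = $430,368.4
Taxable value = $430,368.4 − $132,000 = $298,368.4
Maribel School District: $298,368.4 × 0.01107 = $3,302.938188
Haverlea County: $298,368.4 × 0.0088 = $2,625.64192
Regional Park District: $298,368.4 × 0.00496 = $1,479.907264
Levies subtotal = $7,408.487372
After credit = $7,408.487372 − $1,443 = $5,965.487372
Total = $5,965.487372 + $858 = $6,823.487372

$6,823.49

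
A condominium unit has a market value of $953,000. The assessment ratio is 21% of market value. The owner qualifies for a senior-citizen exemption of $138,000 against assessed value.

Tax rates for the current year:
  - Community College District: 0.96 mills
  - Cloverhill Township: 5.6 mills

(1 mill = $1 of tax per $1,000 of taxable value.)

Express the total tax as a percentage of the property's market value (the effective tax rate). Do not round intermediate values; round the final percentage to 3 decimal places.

Assessed value = $953,000 × 0.21 = $200,130
Taxable value = $200,130 − $138,000 = $62,130
Community College District: $62,130 × 0.00096 = $59.6448
Cloverhill Township: $62,130 × 0.0056 = $347.928
Total tax = $407.5728
Effective rate = $407.5728 ÷ $953,000 = 0.043% of market value

0.043%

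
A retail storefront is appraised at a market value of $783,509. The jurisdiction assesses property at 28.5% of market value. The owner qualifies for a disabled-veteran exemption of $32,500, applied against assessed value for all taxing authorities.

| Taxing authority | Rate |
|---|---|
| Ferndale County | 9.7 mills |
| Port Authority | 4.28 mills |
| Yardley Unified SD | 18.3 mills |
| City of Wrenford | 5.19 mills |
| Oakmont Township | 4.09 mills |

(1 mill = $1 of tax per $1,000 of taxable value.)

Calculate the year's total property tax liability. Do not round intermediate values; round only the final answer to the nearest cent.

$7,929.65

Assessed value = $783,509 × 0.285 = $223,300.065
Taxable value = $223,300.065 − $32,500 = $190,800.065
Ferndale County: $190,800.065 × 0.0097 = $1,850.7606305
Port Authority: $190,800.065 × 0.00428 = $816.6242782
Yardley Unified SD: $190,800.065 × 0.0183 = $3,491.6411895
City of Wrenford: $190,800.065 × 0.00519 = $990.25233735
Oakmont Township: $190,800.065 × 0.00409 = $780.37226585
Total = $1,850.7606305 + $816.6242782 + $3,491.6411895 + $990.25233735 + $780.37226585 = $7,929.6507014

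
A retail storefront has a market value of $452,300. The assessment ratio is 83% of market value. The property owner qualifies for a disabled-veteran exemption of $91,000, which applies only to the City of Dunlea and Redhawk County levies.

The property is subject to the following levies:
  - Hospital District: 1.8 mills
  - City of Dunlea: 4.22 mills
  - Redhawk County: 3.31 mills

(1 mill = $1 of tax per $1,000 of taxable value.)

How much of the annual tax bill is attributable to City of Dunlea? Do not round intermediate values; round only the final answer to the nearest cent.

Assessed value = $452,300 × 0.83 = $375,409
City of Dunlea taxable value = $375,409 − $91,000 = $284,409
City of Dunlea levy = $284,409 × 0.00422 = $1,200.20598

$1,200.21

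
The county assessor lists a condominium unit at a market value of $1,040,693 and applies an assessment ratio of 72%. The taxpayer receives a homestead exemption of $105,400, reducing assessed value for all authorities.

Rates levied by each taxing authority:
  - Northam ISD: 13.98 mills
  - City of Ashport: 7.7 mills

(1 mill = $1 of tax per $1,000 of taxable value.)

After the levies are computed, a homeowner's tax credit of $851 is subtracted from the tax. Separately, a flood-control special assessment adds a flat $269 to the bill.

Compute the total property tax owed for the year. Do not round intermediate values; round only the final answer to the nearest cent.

$13,377.73

Assessed value = $1,040,693 × 0.72 = $749,298.96
Taxable value = $749,298.96 − $105,400 = $643,898.96
Northam ISD: $643,898.96 × 0.01398 = $9,001.7074608
City of Ashport: $643,898.96 × 0.0077 = $4,958.021992
Levies subtotal = $13,959.7294528
After credit = $13,959.7294528 − $851 = $13,108.7294528
Total = $13,108.7294528 + $269 = $13,377.7294528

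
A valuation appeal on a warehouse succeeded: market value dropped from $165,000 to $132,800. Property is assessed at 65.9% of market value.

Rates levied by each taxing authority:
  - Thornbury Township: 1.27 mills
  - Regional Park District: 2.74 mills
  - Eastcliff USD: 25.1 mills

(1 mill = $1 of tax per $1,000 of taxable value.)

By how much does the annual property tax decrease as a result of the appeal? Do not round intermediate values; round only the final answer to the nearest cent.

$617.71

Old assessed value = $165,000 × 0.659 = $108,735
New assessed value = $132,800 × 0.659 = $87,515.2
Combined rate = 0.00127 + 0.00274 + 0.0251 = 0.02911
Old tax = $108,735 × 0.02911 = $3,165.27585
New tax = $87,515.2 × 0.02911 = $2,547.567472
Reduction = $3,165.27585 − $2,547.567472 = $617.708378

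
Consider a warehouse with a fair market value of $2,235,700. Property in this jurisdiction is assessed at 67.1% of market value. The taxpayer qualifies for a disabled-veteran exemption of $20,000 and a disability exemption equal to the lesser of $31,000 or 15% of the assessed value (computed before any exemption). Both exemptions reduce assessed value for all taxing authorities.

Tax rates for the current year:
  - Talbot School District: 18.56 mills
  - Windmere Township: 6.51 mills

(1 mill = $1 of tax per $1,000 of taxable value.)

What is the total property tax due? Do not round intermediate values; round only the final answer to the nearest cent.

Assessed value = $2,235,700 × 0.671 = $1,500,154.7
Disability exemption = min($31,000, 15% × $1,500,154.7) = min($31,000, $225,023.205) = $31,000 (dollar cap binds)
Taxable value = $1,500,154.7 − $20,000 − $31,000 = $1,449,154.7
Talbot School District: $1,449,154.7 × 0.01856 = $26,896.311232
Windmere Township: $1,449,154.7 × 0.00651 = $9,433.997097
Total = $36,330.308329

$36,330.31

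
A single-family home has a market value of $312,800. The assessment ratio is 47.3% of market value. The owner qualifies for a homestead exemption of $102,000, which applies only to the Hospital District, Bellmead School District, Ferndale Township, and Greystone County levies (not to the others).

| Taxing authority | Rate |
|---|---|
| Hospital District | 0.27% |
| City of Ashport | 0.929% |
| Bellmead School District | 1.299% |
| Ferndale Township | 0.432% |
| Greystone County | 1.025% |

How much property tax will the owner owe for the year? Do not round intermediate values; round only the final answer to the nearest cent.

Assessed value = $312,800 × 0.473 = $147,954.4
Hospital District: ($147,954.4 − $102,000) × 0.0027 = $45,954.4 × 0.0027 = $124.07688
City of Ashport: $147,954.4 × 0.00929 = $1,374.496376
Bellmead School District: ($147,954.4 − $102,000) × 0.01299 = $45,954.4 × 0.01299 = $596.947656
Ferndale Township: ($147,954.4 − $102,000) × 0.00432 = $45,954.4 × 0.00432 = $198.523008
Greystone County: ($147,954.4 − $102,000) × 0.01025 = $45,954.4 × 0.01025 = $471.0326
Total = $2,765.07652

$2,765.08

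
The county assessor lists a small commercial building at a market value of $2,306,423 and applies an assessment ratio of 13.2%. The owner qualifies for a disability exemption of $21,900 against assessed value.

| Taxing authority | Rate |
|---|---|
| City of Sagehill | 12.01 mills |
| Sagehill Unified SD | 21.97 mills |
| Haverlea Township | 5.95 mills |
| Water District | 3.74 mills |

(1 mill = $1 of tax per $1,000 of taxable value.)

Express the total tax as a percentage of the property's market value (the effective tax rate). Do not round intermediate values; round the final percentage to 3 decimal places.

Assessed value = $2,306,423 × 0.132 = $304,447.836
Taxable value = $304,447.836 − $21,900 = $282,547.836
City of Sagehill: $282,547.836 × 0.01201 = $3,393.39951036
Sagehill Unified SD: $282,547.836 × 0.02197 = $6,207.57595692
Haverlea Township: $282,547.836 × 0.00595 = $1,681.1596242
Water District: $282,547.836 × 0.00374 = $1,056.72890664
Total tax = $12,338.86399812
Effective rate = $12,338.86399812 ÷ $2,306,423 = 0.535% of market value

0.535%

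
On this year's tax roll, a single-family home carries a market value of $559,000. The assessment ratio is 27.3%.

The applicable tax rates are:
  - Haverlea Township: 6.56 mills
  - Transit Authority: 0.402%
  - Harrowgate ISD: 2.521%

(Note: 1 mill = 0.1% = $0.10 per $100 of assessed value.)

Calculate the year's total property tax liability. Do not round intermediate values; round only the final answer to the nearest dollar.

$5,462

Assessed value = $559,000 × 0.273 = $152,607
Haverlea Township: $152,607 × 0.00656 = $1,001.10192
Transit Authority: $152,607 × 0.00402 = $613.48014
Harrowgate ISD: $152,607 × 0.02521 = $3,847.22247
Total = $5,461.80453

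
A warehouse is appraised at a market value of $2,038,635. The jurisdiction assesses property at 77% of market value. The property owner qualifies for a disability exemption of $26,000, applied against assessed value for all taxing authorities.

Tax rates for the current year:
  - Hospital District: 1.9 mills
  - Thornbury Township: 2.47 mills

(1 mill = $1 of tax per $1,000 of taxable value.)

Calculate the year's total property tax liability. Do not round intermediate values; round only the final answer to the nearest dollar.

$6,746

Assessed value = $2,038,635 × 0.77 = $1,569,748.95
Taxable value = $1,569,748.95 − $26,000 = $1,543,748.95
Hospital District: $1,543,748.95 × 0.0019 = $2,933.123005
Thornbury Township: $1,543,748.95 × 0.00247 = $3,813.0599065
Total = $2,933.123005 + $3,813.0599065 = $6,746.1829115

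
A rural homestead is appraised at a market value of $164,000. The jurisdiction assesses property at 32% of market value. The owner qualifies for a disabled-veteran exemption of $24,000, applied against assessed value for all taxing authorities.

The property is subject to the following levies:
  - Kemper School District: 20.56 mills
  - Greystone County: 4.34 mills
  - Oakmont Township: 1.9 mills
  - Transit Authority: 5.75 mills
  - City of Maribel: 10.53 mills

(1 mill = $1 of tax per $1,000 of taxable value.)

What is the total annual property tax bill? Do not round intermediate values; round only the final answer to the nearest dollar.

Assessed value = $164,000 × 0.32 = $52,480
Taxable value = $52,480 − $24,000 = $28,480
Kemper School District: $28,480 × 0.02056 = $585.5488
Greystone County: $28,480 × 0.00434 = $123.6032
Oakmont Township: $28,480 × 0.0019 = $54.112
Transit Authority: $28,480 × 0.00575 = $163.76
City of Maribel: $28,480 × 0.01053 = $299.8944
Total = $585.5488 + $123.6032 + $54.112 + $163.76 + $299.8944 = $1,226.9184

$1,227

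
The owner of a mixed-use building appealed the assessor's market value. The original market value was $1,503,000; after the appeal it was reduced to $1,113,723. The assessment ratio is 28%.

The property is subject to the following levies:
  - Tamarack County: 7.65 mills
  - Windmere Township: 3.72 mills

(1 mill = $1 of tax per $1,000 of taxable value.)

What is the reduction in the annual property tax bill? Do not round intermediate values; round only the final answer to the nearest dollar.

$1,239

Old assessed value = $1,503,000 × 0.28 = $420,840
New assessed value = $1,113,723 × 0.28 = $311,842.44
Combined rate = 0.00765 + 0.00372 = 0.01137
Old tax = $420,840 × 0.01137 = $4,784.9508
New tax = $311,842.44 × 0.01137 = $3,545.6485428
Reduction = $4,784.9508 − $3,545.6485428 = $1,239.3022572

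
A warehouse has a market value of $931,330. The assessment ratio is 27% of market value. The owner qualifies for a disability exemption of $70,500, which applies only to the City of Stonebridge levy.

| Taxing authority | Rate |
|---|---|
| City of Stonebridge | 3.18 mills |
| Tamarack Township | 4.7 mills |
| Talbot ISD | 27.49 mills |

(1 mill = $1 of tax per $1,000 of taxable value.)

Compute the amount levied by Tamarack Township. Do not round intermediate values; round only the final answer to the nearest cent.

$1,181.86

Assessed value = $931,330 × 0.27 = $251,459.1
Tamarack Township taxable value = $251,459.1 (exemption does not apply)
Tamarack Township levy = $251,459.1 × 0.0047 = $1,181.85777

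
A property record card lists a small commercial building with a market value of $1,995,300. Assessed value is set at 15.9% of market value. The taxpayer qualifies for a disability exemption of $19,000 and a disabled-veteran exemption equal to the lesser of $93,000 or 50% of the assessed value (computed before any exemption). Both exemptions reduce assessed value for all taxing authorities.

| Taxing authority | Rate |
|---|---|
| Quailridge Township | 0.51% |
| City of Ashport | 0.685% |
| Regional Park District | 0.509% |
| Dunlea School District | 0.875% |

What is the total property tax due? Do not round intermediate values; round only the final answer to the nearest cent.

Assessed value = $1,995,300 × 0.159 = $317,252.7
Disabled-veteran exemption = min($93,000, 50% × $317,252.7) = min($93,000, $158,626.35) = $93,000 (dollar cap binds)
Taxable value = $317,252.7 − $19,000 − $93,000 = $205,252.7
Quailridge Township: $205,252.7 × 0.0051 = $1,046.78877
City of Ashport: $205,252.7 × 0.00685 = $1,405.980995
Regional Park District: $205,252.7 × 0.00509 = $1,044.736243
Dunlea School District: $205,252.7 × 0.00875 = $1,795.961125
Total = $5,293.467133

$5,293.47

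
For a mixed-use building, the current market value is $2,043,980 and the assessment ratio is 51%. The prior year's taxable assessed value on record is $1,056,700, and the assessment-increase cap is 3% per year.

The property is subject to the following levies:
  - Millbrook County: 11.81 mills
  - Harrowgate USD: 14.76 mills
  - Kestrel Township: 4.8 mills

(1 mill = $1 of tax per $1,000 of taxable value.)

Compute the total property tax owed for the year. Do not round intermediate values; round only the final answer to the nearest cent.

Uncapped assessed value = $2,043,980 × 0.51 = $1,042,429.8
Cap limit = $1,056,700 × 1.03 = $1,088,401
Taxable assessed value = min($1,042,429.8, $1,088,401) = $1,042,429.8 (cap does not bind)
Millbrook County: $1,042,429.8 × 0.01181 = $12,311.095938
Harrowgate USD: $1,042,429.8 × 0.01476 = $15,386.263848
Kestrel Township: $1,042,429.8 × 0.0048 = $5,003.66304
Total = $32,701.022826

$32,701.02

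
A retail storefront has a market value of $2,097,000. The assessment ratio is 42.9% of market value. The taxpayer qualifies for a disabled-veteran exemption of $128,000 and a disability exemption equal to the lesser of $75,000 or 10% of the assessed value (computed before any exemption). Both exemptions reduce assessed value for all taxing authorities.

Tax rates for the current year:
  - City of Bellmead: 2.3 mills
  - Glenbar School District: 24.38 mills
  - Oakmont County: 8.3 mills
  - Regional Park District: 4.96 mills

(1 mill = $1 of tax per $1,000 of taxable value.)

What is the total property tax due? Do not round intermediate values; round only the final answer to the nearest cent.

Assessed value = $2,097,000 × 0.429 = $899,613
Disability exemption = min($75,000, 10% × $899,613) = min($75,000, $89,961.3) = $75,000 (dollar cap binds)
Taxable value = $899,613 − $128,000 − $75,000 = $696,613
City of Bellmead: $696,613 × 0.0023 = $1,602.2099
Glenbar School District: $696,613 × 0.02438 = $16,983.42494
Oakmont County: $696,613 × 0.0083 = $5,781.8879
Regional Park District: $696,613 × 0.00496 = $3,455.20048
Total = $27,822.72322

$27,822.72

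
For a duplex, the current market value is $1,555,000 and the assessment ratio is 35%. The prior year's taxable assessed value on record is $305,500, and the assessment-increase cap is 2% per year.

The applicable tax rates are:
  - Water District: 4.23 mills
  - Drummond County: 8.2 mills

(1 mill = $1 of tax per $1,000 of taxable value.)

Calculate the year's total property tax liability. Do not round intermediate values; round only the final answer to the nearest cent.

$3,873.31

Uncapped assessed value = $1,555,000 × 0.35 = $544,250
Cap limit = $305,500 × 1.02 = $311,610
Taxable assessed value = min($544,250, $311,610) = $311,610 (cap binds)
Water District: $311,610 × 0.00423 = $1,318.1103
Drummond County: $311,610 × 0.0082 = $2,555.202
Total = $3,873.3123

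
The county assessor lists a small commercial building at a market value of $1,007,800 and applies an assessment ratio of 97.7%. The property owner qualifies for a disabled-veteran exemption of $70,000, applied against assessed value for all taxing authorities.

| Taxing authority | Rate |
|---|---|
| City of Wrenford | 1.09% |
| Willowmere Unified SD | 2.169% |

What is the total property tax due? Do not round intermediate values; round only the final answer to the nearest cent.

Assessed value = $1,007,800 × 0.977 = $984,620.6
Taxable value = $984,620.6 − $70,000 = $914,620.6
City of Wrenford: $914,620.6 × 0.0109 = $9,969.36454
Willowmere Unified SD: $914,620.6 × 0.02169 = $19,838.120814
Total = $9,969.36454 + $19,838.120814 = $29,807.485354

$29,807.49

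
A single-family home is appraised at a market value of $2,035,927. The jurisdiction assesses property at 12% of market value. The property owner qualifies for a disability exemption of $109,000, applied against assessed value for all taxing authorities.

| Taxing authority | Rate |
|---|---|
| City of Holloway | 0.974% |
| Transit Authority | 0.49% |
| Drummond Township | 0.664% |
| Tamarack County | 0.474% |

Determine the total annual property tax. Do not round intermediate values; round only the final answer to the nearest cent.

Assessed value = $2,035,927 × 0.12 = $244,311.24
Taxable value = $244,311.24 − $109,000 = $135,311.24
City of Holloway: $135,311.24 × 0.00974 = $1,317.9314776
Transit Authority: $135,311.24 × 0.0049 = $663.025076
Drummond Township: $135,311.24 × 0.00664 = $898.4666336
Tamarack County: $135,311.24 × 0.00474 = $641.3752776
Total = $1,317.9314776 + $663.025076 + $898.4666336 + $641.3752776 = $3,520.7984648

$3,520.80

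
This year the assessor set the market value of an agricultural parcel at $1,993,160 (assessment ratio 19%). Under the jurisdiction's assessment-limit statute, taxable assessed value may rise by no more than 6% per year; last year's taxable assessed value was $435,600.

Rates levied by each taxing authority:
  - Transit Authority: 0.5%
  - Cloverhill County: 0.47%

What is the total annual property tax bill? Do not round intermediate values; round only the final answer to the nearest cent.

Uncapped assessed value = $1,993,160 × 0.19 = $378,700.4
Cap limit = $435,600 × 1.06 = $461,736
Taxable assessed value = min($378,700.4, $461,736) = $378,700.4 (cap does not bind)
Transit Authority: $378,700.4 × 0.005 = $1,893.502
Cloverhill County: $378,700.4 × 0.0047 = $1,779.89188
Total = $3,673.39388

$3,673.39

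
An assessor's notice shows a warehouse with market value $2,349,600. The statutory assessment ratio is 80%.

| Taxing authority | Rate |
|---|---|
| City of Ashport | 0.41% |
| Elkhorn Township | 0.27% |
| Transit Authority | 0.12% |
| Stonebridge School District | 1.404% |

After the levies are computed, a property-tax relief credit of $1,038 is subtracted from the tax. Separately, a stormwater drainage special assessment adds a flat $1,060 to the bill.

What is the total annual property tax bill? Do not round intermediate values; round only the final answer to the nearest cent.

Assessed value = $2,349,600 × 0.8 = $1,879,680
City of Ashport: $1,879,680 × 0.0041 = $7,706.688
Elkhorn Township: $1,879,680 × 0.0027 = $5,075.136
Transit Authority: $1,879,680 × 0.0012 = $2,255.616
Stonebridge School District: $1,879,680 × 0.01404 = $26,390.7072
Levies subtotal = $41,428.1472
After credit = $41,428.1472 − $1,038 = $40,390.1472
Total = $40,390.1472 + $1,060 = $41,450.1472

$41,450.15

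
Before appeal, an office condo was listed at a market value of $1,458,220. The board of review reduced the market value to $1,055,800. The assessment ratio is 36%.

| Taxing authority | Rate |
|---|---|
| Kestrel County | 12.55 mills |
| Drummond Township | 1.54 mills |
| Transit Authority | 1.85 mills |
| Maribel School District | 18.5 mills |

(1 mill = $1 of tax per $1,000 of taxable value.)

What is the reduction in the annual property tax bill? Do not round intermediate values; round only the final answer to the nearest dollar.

Old assessed value = $1,458,220 × 0.36 = $524,959.2
New assessed value = $1,055,800 × 0.36 = $380,088
Combined rate = 0.01255 + 0.00154 + 0.00185 + 0.0185 = 0.03444
Old tax = $524,959.2 × 0.03444 = $18,079.594848
New tax = $380,088 × 0.03444 = $13,090.23072
Reduction = $18,079.594848 − $13,090.23072 = $4,989.364128

$4,989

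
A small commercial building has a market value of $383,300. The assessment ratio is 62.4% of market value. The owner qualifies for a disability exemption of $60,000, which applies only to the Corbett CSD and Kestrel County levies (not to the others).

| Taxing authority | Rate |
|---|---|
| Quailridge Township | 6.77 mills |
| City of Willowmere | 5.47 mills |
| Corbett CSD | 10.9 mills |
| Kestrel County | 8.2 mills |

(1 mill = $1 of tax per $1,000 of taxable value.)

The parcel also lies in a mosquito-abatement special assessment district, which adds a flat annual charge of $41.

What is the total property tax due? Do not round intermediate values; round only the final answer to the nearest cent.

$6,390.88

Assessed value = $383,300 × 0.624 = $239,179.2
Quailridge Township: $239,179.2 × 0.00677 = $1,619.243184
City of Willowmere: $239,179.2 × 0.00547 = $1,308.310224
Corbett CSD: ($239,179.2 − $60,000) × 0.0109 = $179,179.2 × 0.0109 = $1,953.05328
Kestrel County: ($239,179.2 − $60,000) × 0.0082 = $179,179.2 × 0.0082 = $1,469.26944
Levies subtotal = $6,349.876128
Total = $6,349.876128 + $41 = $6,390.876128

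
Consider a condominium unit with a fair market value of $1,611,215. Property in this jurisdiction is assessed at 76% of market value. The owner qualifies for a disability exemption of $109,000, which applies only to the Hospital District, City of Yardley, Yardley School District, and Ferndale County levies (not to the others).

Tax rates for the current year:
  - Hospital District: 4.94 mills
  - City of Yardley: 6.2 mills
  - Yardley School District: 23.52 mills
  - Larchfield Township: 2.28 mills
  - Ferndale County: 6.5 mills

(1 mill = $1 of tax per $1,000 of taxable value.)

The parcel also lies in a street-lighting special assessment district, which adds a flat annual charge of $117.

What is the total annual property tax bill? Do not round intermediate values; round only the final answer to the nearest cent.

Assessed value = $1,611,215 × 0.76 = $1,224,523.4
Hospital District: ($1,224,523.4 − $109,000) × 0.00494 = $1,115,523.4 × 0.00494 = $5,510.685596
City of Yardley: ($1,224,523.4 − $109,000) × 0.0062 = $1,115,523.4 × 0.0062 = $6,916.24508
Yardley School District: ($1,224,523.4 − $109,000) × 0.02352 = $1,115,523.4 × 0.02352 = $26,237.110368
Larchfield Township: $1,224,523.4 × 0.00228 = $2,791.913352
Ferndale County: ($1,224,523.4 − $109,000) × 0.0065 = $1,115,523.4 × 0.0065 = $7,250.9021
Levies subtotal = $48,706.856496
Total = $48,706.856496 + $117 = $48,823.856496

$48,823.86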